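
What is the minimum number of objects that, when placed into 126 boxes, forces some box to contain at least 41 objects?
n = (41 − 1)·126 + 1 = 5041

By the generalised pigeonhole principle, to guarantee some box contains ≥ r objects we need more than (r − 1) · k objects total. Threshold: n = (r − 1) · k + 1. With r = 41 and k = 126: n = 40 · 126 + 1 = 5040 + 1 = 5041. For n = 5040 = 40 · 126, we can put exactly 40 objects in every box, avoiding 41 in any single one — so 5041 is tight.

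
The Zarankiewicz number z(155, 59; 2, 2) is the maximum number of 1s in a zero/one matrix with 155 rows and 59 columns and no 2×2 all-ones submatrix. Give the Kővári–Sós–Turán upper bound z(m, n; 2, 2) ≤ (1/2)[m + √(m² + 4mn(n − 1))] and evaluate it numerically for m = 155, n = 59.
z(155, 59; 2, 2) ≤ (1/2)[155 + √(155² + 4·155·59·58)] = (1/2)[155 + √2145665] = 809.9044

Kővári–Sós–Turán: let r_1, ..., r_155 be the row sums and z = Σ r_i the total number of 1s. Each pair of columns can share at most one row with both entries 1 (else a 2×2 all-ones block appears), so Σ_i C(r_i, 2) ≤ C(59, 2) = 1711. By convexity Σ_i C(r_i, 2) ≥ 155·C(z/155, 2) = z(z − 155)/(2·155), giving z² − 155z − 155·59·58 ≤ 0 and hence z ≤ (1/2)[155 + √(24025 + 4·530410)] = (1/2)[155 + √2145665] ≈ (1/2)(155 + 1464.8089) = 809.9044.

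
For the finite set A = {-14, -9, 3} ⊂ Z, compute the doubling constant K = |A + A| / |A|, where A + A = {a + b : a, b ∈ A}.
K = |A + A| / |A| = 6/3 = 2

Enumerate A + A = {a + b : a, b ∈ A}. With |A| = 3, there are |A|^2 = 9 ordered sum pairs; collecting distinct values, A + A = {-28, -23, -18, -11, -6, 6}, so |A + A| = 6. Thus K = 6/3 = 2. For comparison, the minimum possible |A + A| over all 3-element sets is 2·3 − 1 = 5 (so min K = 5/3), attained only by arithmetic progressions.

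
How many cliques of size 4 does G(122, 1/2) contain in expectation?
E[# K_4] = C(122, 4) · (1/2)^C(4, 2) = 8783390 / 2^6 = 4391695/32 = 137240.46875

For each 4-subset S of vertices (there are C(122, 4) = 8783390 such S), let X_S = 1 if S induces a K_4 (all C(4, 2) = 6 edges present). Then P(X_S = 1) = (1/2)^6 = 1/64. By linearity of expectation, E[# K_4] = C(122, 4) · (1/2)^6 = 8783390 / 64 = 4391695/32 = 137240.46875.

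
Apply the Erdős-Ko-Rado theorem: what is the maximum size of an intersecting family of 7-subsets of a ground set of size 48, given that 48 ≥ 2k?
max |F| = C(47, 6) = 10737573

The Erdős-Ko-Rado theorem states: for n ≥ 2k, an intersecting family of k-subsets of an n-element set has size at most C(n − 1, k − 1), with equality for 'star' families {A ⊆ [n] : |A| = k, i ∈ A} (fix an element i). For n = 48, k = 7: C(47, 6) = 10737573.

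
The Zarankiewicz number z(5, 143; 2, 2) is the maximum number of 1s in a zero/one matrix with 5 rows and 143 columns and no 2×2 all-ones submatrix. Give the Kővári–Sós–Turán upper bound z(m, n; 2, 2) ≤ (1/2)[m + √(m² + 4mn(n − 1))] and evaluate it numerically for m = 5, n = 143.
z(5, 143; 2, 2) ≤ (1/2)[5 + √(5² + 4·5·143·142)] = (1/2)[5 + √406145] = 321.1475

Kővári–Sós–Turán: let r_1, ..., r_5 be the row sums and z = Σ r_i the total number of 1s. Each pair of columns can share at most one row with both entries 1 (else a 2×2 all-ones block appears), so Σ_i C(r_i, 2) ≤ C(143, 2) = 10153. By convexity Σ_i C(r_i, 2) ≥ 5·C(z/5, 2) = z(z − 5)/(2·5), giving z² − 5z − 5·143·142 ≤ 0 and hence z ≤ (1/2)[5 + √(25 + 4·101530)] = (1/2)[5 + √406145] ≈ (1/2)(5 + 637.2951) = 321.1475.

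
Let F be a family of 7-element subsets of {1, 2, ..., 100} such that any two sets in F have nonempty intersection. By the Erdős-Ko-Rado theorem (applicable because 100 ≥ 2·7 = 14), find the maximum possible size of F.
max |F| = C(99, 6) = 1120529256

The Erdős-Ko-Rado theorem states: for n ≥ 2k, an intersecting family of k-subsets of an n-element set has size at most C(n − 1, k − 1), with equality for 'star' families {A ⊆ [n] : |A| = k, i ∈ A} (fix an element i). For n = 100, k = 7: C(99, 6) = 1120529256.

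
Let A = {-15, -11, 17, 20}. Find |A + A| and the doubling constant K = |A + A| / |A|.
K = |A + A| / |A| = 10/4 = 5/2

Enumerate A + A = {a + b : a, b ∈ A}. With |A| = 4, there are |A|^2 = 16 ordered sum pairs; collecting distinct values, A + A = {-30, -26, -22, 2, 5, 6, 9, 34, 37, 40}, so |A + A| = 10. Thus K = 10/4 = 5/2. For comparison, the minimum possible |A + A| over all 4-element sets is 2·4 − 1 = 7 (so min K = 7/4), attained only by arithmetic progressions.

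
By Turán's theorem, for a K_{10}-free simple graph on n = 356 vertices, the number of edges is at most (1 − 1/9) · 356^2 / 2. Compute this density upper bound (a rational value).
Turán density bound = (8/9) · 356^2/2 = 506944/9 ≈ 56327.1111

Turán's theorem: ex(n, K_{r+1}) is achieved by the complete r-partite Turán graph T(n, r) with parts as balanced as possible, and is at most (1 − 1/r) · n^2/2. For r = 9, n = 356: the density bound is (8/9) · 126736/2 = 506944/9 ≈ 56327.1111. The integer-valued extremum is e(T(356, 9)) = 56326, which is strictly less than the density bound 506944/9 since 9 ∤ 356 (the parts of T(356, 9) cannot all be equal).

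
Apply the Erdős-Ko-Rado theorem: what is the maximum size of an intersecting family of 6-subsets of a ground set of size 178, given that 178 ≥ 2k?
max |F| = C(177, 5) = 1367533860

Erdős-Ko-Rado (1961): when n ≥ 2k, max |F| = C(n−1, k−1). The bound is attained by the star {A : i ∈ A} for any fixed i ∈ [n]. Here C(178−1, 6−1) = C(177, 5) = 1367533860.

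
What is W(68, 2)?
W(68, 2) = 68 + 1 = 69

A 2-term AP is any pair of integers, so a monochromatic 2-AP exists iff some colour is used at least twice. With 68 colours, the colouring i ↦ i on {1, ..., 68} uses each colour once, avoiding any monochromatic pair, so W(68, 2) > 68. For {1, ..., 69}, pigeonhole forces two integers of the same colour, which form a monochromatic 2-AP. Hence W(68, 2) = 69.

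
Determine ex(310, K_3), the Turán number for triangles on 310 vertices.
ex(310, K_3) = ⌊310^2/4⌋ = 24025

Mantel (1907): a triangle-free graph on n vertices has at most ⌊n^2/4⌋ edges, with equality for the complete bipartite graph K_{⌊n/2⌋, ⌈n/2⌉}. For n = 310: ⌊310^2/4⌋ = ⌊96100/4⌋ = 24025. The extremal graph is K_{155, 155}, which has 155·155 = 24025 edges.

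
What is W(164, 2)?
W(164, 2) = 164 + 1 = 165

A 2-term AP is any pair of integers, so a monochromatic 2-AP exists iff some colour is used at least twice. With 164 colours, the colouring i ↦ i on {1, ..., 164} uses each colour once, avoiding any monochromatic pair, so W(164, 2) > 164. For {1, ..., 165}, pigeonhole forces two integers of the same colour, which form a monochromatic 2-AP. Hence W(164, 2) = 165.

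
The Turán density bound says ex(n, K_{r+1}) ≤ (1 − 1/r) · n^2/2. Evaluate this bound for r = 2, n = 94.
Turán density bound = (1/2) · 94^2/2 = 2209

Turán's theorem: ex(n, K_{r+1}) is achieved by the complete r-partite Turán graph T(n, r) with parts as balanced as possible, and is at most (1 − 1/r) · n^2/2. For r = 2, n = 94: the density bound is (1/2) · 8836/2 = 2209. Since 2 ∣ 94, the Turán graph T(94, 2) has parts of equal size 47, and its edge count e(T(94, 2)) = 2209 attains the density bound exactly.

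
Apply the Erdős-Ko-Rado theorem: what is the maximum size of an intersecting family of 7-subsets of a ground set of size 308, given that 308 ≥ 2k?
max |F| = C(307, 6) = 1107006828852

The Erdős-Ko-Rado theorem states: for n ≥ 2k, an intersecting family of k-subsets of an n-element set has size at most C(n − 1, k − 1), with equality for 'star' families {A ⊆ [n] : |A| = k, i ∈ A} (fix an element i). For n = 308, k = 7: C(307, 6) = 1107006828852.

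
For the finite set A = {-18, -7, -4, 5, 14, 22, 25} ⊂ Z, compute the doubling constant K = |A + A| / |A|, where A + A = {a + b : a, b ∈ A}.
K = |A + A| / |A| = 25/7

Enumerate A + A = {a + b : a, b ∈ A}. With |A| = 7, there are |A|^2 = 49 ordered sum pairs; collecting distinct values, A + A = {-36, -25, -22, -14, -13, -11, -8, -4, -2, 1, 4, 7, 10, 15, 18, 19, 21, 27, 28, 30, 36, 39, 44, 47, 50}, so |A + A| = 25. Thus K = 25/7. For comparison, the minimum possible |A + A| over all 7-element sets is 2·7 − 1 = 13 (so min K = 13/7), attained only by arithmetic progressions.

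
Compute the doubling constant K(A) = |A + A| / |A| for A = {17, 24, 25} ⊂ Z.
K = |A + A| / |A| = 6/3 = 2

Enumerate A + A = {a + b : a, b ∈ A}. With |A| = 3, there are |A|^2 = 9 ordered sum pairs; collecting distinct values, A + A = {34, 41, 42, 48, 49, 50}, so |A + A| = 6. Thus K = 6/3 = 2. For comparison, the minimum possible |A + A| over all 3-element sets is 2·3 − 1 = 5 (so min K = 5/3), attained only by arithmetic progressions.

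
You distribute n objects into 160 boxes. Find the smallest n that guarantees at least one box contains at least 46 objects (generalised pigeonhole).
n = (46 − 1)·160 + 1 = 7201

By the generalised pigeonhole principle, to guarantee some box contains ≥ r objects we need more than (r − 1) · k objects total. Threshold: n = (r − 1) · k + 1. With r = 46 and k = 160: n = 45 · 160 + 1 = 7200 + 1 = 7201. For n = 7200 = 45 · 160, we can put exactly 45 objects in every box, avoiding 46 in any single one — so 7201 is tight.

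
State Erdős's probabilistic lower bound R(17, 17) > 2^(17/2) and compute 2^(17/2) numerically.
2^(17/2) = 362.0387; so R(17, 17) > 362.0387

Colour each edge of K_n uniformly at random with red/blue. The expected number of monochromatic K_17 is C(n, 17) · 2 · 2^(−C(17,2)). If C(n, 17) · 2^(1 − C(17,2)) < 1, then with positive probability no monochromatic K_17 exists, so R(17, 17) > n. The standard estimate C(n, 17) ≤ n^17/17! shows this inequality holds whenever n ≤ 2^(17/2) (since 17! · 2^(C(17,2) − 1) > 2^(17^2/2) ≥ n^17). Hence R(17, 17) > 2^(17/2) = 362.0387.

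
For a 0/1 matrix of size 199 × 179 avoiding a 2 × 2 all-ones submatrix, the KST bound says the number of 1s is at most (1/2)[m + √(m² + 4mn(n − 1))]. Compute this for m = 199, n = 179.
z(199, 179; 2, 2) ≤ (1/2)[199 + √(199² + 4·199·179·178)] = (1/2)[199 + √25401753] = 2619.5076

Kővári–Sós–Turán: let r_1, ..., r_199 be the row sums and z = Σ r_i the total number of 1s. Each pair of columns can share at most one row with both entries 1 (else a 2×2 all-ones block appears), so Σ_i C(r_i, 2) ≤ C(179, 2) = 15931. By convexity Σ_i C(r_i, 2) ≥ 199·C(z/199, 2) = z(z − 199)/(2·199), giving z² − 199z − 199·179·178 ≤ 0 and hence z ≤ (1/2)[199 + √(39601 + 4·6340538)] = (1/2)[199 + √25401753] ≈ (1/2)(199 + 5040.0152) = 2619.5076.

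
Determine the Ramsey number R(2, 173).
R(2, 173) = 173

R(2, k) = k for all k ≥ 2: in a 2-colouring of K_k, either some edge is red (a red K_2) or all edges are blue (a blue K_k). And K_{172} coloured all-blue has no blue K_173, so R(2, 173) > 172. Hence R(2, 173) = 173.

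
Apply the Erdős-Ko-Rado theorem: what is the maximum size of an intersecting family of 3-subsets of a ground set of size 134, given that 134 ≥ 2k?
max |F| = C(133, 2) = 8778

The Erdős-Ko-Rado theorem states: for n ≥ 2k, an intersecting family of k-subsets of an n-element set has size at most C(n − 1, k − 1), with equality for 'star' families {A ⊆ [n] : |A| = k, i ∈ A} (fix an element i). For n = 134, k = 3: C(133, 2) = 8778.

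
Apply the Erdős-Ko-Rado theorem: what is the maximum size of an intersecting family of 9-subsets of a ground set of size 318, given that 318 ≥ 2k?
max |F| = C(317, 8) = 2313593405249685

The Erdős-Ko-Rado theorem states: for n ≥ 2k, an intersecting family of k-subsets of an n-element set has size at most C(n − 1, k − 1), with equality for 'star' families {A ⊆ [n] : |A| = k, i ∈ A} (fix an element i). For n = 318, k = 9: C(317, 8) = 2313593405249685.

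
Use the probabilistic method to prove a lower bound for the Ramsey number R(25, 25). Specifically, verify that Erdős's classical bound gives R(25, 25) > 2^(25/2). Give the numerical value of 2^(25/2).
2^(25/2) = 5792.6188; so R(25, 25) > 5792.6188

Colour each edge of K_n uniformly at random with red/blue. The expected number of monochromatic K_25 is C(n, 25) · 2 · 2^(−C(25,2)). If C(n, 25) · 2^(1 − C(25,2)) < 1, then with positive probability no monochromatic K_25 exists, so R(25, 25) > n. The standard estimate C(n, 25) ≤ n^25/25! shows this inequality holds whenever n ≤ 2^(25/2) (since 25! · 2^(C(25,2) − 1) > 2^(25^2/2) ≥ n^25). Hence R(25, 25) > 2^(25/2) = 5792.6188.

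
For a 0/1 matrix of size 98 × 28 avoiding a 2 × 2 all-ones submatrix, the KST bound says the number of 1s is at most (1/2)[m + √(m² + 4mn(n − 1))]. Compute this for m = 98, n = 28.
z(98, 28; 2, 2) ≤ (1/2)[98 + √(98² + 4·98·28·27)] = (1/2)[98 + √305956] = 325.5664

Kővári–Sós–Turán: let r_1, ..., r_98 be the row sums and z = Σ r_i the total number of 1s. Each pair of columns can share at most one row with both entries 1 (else a 2×2 all-ones block appears), so Σ_i C(r_i, 2) ≤ C(28, 2) = 378. By convexity Σ_i C(r_i, 2) ≥ 98·C(z/98, 2) = z(z − 98)/(2·98), giving z² − 98z − 98·28·27 ≤ 0 and hence z ≤ (1/2)[98 + √(9604 + 4·74088)] = (1/2)[98 + √305956] ≈ (1/2)(98 + 553.1329) = 325.5664.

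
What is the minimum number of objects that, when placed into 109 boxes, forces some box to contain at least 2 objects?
n = (2 − 1)·109 + 1 = 110

By the generalised pigeonhole principle, to guarantee some box contains ≥ r objects we need more than (r − 1) · k objects total. Threshold: n = (r − 1) · k + 1. With r = 2 and k = 109: n = 1 · 109 + 1 = 109 + 1 = 110. For n = 109 = 1 · 109, we can put exactly 1 objects in every box, avoiding 2 in any single one — so 110 is tight.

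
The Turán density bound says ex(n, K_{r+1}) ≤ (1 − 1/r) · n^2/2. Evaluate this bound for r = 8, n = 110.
Turán density bound = (7/8) · 110^2/2 = 21175/4 ≈ 5293.75

Turán's theorem: ex(n, K_{r+1}) is achieved by the complete r-partite Turán graph T(n, r) with parts as balanced as possible, and is at most (1 − 1/r) · n^2/2. For r = 8, n = 110: the density bound is (7/8) · 12100/2 = 21175/4 ≈ 5293.75. The integer-valued extremum is e(T(110, 8)) = 5293, which is strictly less than the density bound 21175/4 since 8 ∤ 110 (the parts of T(110, 8) cannot all be equal).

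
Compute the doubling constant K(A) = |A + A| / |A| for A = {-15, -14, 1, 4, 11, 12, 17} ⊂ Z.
K = |A + A| / |A| = 26/7

Enumerate A + A = {a + b : a, b ∈ A}. With |A| = 7, there are |A|^2 = 49 ordered sum pairs; collecting distinct values, A + A = {-30, -29, -28, -14, -13, -11, -10, -4, -3, -2, 2, 3, 5, 8, 12, 13, 15, 16, 18, 21, 22, 23, 24, 28, 29, 34}, so |A + A| = 26. Thus K = 26/7. For comparison, the minimum possible |A + A| over all 7-element sets is 2·7 − 1 = 13 (so min K = 13/7), attained only by arithmetic progressions.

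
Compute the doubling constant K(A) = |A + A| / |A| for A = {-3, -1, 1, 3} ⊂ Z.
K = |A + A| / |A| = 7/4

Enumerate A + A = {a + b : a, b ∈ A}. With |A| = 4, there are |A|^2 = 16 ordered sum pairs; collecting distinct values, A + A = {-6, -4, -2, 0, 2, 4, 6}, so |A + A| = 7. Thus K = 7/4. Here |A + A| = 2|A| − 1 = 7, the minimum possible — so K = 7/4 is minimal, which holds iff A is an arithmetic progression.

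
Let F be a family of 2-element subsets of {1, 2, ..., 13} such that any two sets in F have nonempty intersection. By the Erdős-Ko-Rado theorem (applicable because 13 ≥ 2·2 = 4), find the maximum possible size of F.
max |F| = C(12, 1) = 12

The Erdős-Ko-Rado theorem states: for n ≥ 2k, an intersecting family of k-subsets of an n-element set has size at most C(n − 1, k − 1), with equality for 'star' families {A ⊆ [n] : |A| = k, i ∈ A} (fix an element i). For n = 13, k = 2: C(12, 1) = 12.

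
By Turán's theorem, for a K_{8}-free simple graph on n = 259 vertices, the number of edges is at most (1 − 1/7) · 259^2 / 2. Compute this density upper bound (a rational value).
Turán density bound = (6/7) · 259^2/2 = 28749

Turán's theorem: ex(n, K_{r+1}) is achieved by the complete r-partite Turán graph T(n, r) with parts as balanced as possible, and is at most (1 − 1/r) · n^2/2. For r = 7, n = 259: the density bound is (6/7) · 67081/2 = 28749. Since 7 ∣ 259, the Turán graph T(259, 7) has parts of equal size 37, and its edge count e(T(259, 7)) = 28749 attains the density bound exactly.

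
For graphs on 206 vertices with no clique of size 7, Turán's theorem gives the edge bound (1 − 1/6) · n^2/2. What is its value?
Turán density bound = (5/6) · 206^2/2 = 53045/3 ≈ 17681.6667

Turán's theorem: ex(n, K_{r+1}) is achieved by the complete r-partite Turán graph T(n, r) with parts as balanced as possible, and is at most (1 − 1/r) · n^2/2. For r = 6, n = 206: the density bound is (5/6) · 42436/2 = 53045/3 ≈ 17681.6667. The integer-valued extremum is e(T(206, 6)) = 17681, which is strictly less than the density bound 53045/3 since 6 ∤ 206 (the parts of T(206, 6) cannot all be equal).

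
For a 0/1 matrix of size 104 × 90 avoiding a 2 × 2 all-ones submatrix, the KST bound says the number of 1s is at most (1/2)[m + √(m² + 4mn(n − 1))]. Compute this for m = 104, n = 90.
z(104, 90; 2, 2) ≤ (1/2)[104 + √(104² + 4·104·90·89)] = (1/2)[104 + √3342976] = 966.1904

Kővári–Sós–Turán: let r_1, ..., r_104 be the row sums and z = Σ r_i the total number of 1s. Each pair of columns can share at most one row with both entries 1 (else a 2×2 all-ones block appears), so Σ_i C(r_i, 2) ≤ C(90, 2) = 4005. By convexity Σ_i C(r_i, 2) ≥ 104·C(z/104, 2) = z(z − 104)/(2·104), giving z² − 104z − 104·90·89 ≤ 0 and hence z ≤ (1/2)[104 + √(10816 + 4·833040)] = (1/2)[104 + √3342976] ≈ (1/2)(104 + 1828.3807) = 966.1904.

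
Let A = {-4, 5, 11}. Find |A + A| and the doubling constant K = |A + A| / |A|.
K = |A + A| / |A| = 6/3 = 2

Enumerate A + A = {a + b : a, b ∈ A}. With |A| = 3, there are |A|^2 = 9 ordered sum pairs; collecting distinct values, A + A = {-8, 1, 7, 10, 16, 22}, so |A + A| = 6. Thus K = 6/3 = 2. For comparison, the minimum possible |A + A| over all 3-element sets is 2·3 − 1 = 5 (so min K = 5/3), attained only by arithmetic progressions.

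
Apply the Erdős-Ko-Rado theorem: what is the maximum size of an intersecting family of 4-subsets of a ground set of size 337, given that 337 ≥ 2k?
max |F| = C(336, 3) = 6265840

Erdős-Ko-Rado (1961): when n ≥ 2k, max |F| = C(n−1, k−1). The bound is attained by the star {A : i ∈ A} for any fixed i ∈ [n]. Here C(337−1, 4−1) = C(336, 3) = 6265840.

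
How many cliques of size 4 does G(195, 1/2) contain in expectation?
E[# K_4] = C(195, 4) · (1/2)^C(4, 2) = 58409520 / 2^6 = 3650595/4 = 912648.75

For each 4-subset S of vertices (there are C(195, 4) = 58409520 such S), let X_S = 1 if S induces a K_4 (all C(4, 2) = 6 edges present). Then P(X_S = 1) = (1/2)^6 = 1/64. By linearity of expectation, E[# K_4] = C(195, 4) · (1/2)^6 = 58409520 / 64 = 3650595/4 = 912648.75.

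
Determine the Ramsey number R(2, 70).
R(2, 70) = 70

R(2, k) = k for all k ≥ 2: in a 2-colouring of K_k, either some edge is red (a red K_2) or all edges are blue (a blue K_k). And K_{69} coloured all-blue has no blue K_70, so R(2, 70) > 69. Hence R(2, 70) = 70.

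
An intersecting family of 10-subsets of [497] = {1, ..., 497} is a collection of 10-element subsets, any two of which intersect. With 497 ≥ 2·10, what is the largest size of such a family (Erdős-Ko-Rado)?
max |F| = C(496, 9) = 4654457475262875280

The Erdős-Ko-Rado theorem states: for n ≥ 2k, an intersecting family of k-subsets of an n-element set has size at most C(n − 1, k − 1), with equality for 'star' families {A ⊆ [n] : |A| = k, i ∈ A} (fix an element i). For n = 497, k = 10: C(496, 9) = 4654457475262875280.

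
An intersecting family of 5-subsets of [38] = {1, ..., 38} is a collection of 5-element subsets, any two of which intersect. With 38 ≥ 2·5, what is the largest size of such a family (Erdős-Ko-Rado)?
max |F| = C(37, 4) = 66045

Erdős-Ko-Rado (1961): when n ≥ 2k, max |F| = C(n−1, k−1). The bound is attained by the star {A : i ∈ A} for any fixed i ∈ [n]. Here C(38−1, 5−1) = C(37, 4) = 66045.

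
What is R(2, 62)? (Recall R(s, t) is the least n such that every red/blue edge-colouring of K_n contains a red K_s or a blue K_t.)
R(2, 62) = 62

R(2, k) = k for all k ≥ 2: in a 2-colouring of K_k, either some edge is red (a red K_2) or all edges are blue (a blue K_k). And K_{61} coloured all-blue has no blue K_62, so R(2, 62) > 61. Hence R(2, 62) = 62.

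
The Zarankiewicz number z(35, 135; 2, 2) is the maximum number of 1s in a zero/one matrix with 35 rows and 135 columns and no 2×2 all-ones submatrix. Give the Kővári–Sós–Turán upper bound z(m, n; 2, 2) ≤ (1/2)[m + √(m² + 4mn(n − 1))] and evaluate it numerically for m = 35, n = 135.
z(35, 135; 2, 2) ≤ (1/2)[35 + √(35² + 4·35·135·134)] = (1/2)[35 + √2533825] = 813.3996

Kővári–Sós–Turán: let r_1, ..., r_35 be the row sums and z = Σ r_i the total number of 1s. Each pair of columns can share at most one row with both entries 1 (else a 2×2 all-ones block appears), so Σ_i C(r_i, 2) ≤ C(135, 2) = 9045. By convexity Σ_i C(r_i, 2) ≥ 35·C(z/35, 2) = z(z − 35)/(2·35), giving z² − 35z − 35·135·134 ≤ 0 and hence z ≤ (1/2)[35 + √(1225 + 4·633150)] = (1/2)[35 + √2533825] ≈ (1/2)(35 + 1591.7993) = 813.3996.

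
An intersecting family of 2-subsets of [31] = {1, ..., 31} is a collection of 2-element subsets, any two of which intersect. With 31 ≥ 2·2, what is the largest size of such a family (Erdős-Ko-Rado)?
max |F| = C(30, 1) = 30

Erdős-Ko-Rado (1961): when n ≥ 2k, max |F| = C(n−1, k−1). The bound is attained by the star {A : i ∈ A} for any fixed i ∈ [n]. Here C(31−1, 2−1) = C(30, 1) = 30.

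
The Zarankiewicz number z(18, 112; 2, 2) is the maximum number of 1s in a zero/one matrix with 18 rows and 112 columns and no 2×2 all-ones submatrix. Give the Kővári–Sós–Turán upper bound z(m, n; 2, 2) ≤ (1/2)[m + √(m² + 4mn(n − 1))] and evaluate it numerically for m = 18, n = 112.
z(18, 112; 2, 2) ≤ (1/2)[18 + √(18² + 4·18·112·111)] = (1/2)[18 + √895428] = 482.1353

Kővári–Sós–Turán: let r_1, ..., r_18 be the row sums and z = Σ r_i the total number of 1s. Each pair of columns can share at most one row with both entries 1 (else a 2×2 all-ones block appears), so Σ_i C(r_i, 2) ≤ C(112, 2) = 6216. By convexity Σ_i C(r_i, 2) ≥ 18·C(z/18, 2) = z(z − 18)/(2·18), giving z² − 18z − 18·112·111 ≤ 0 and hence z ≤ (1/2)[18 + √(324 + 4·223776)] = (1/2)[18 + √895428] ≈ (1/2)(18 + 946.2706) = 482.1353.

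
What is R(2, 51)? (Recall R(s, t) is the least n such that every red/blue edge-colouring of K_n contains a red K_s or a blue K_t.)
R(2, 51) = 51

R(2, k) = k for all k ≥ 2: in a 2-colouring of K_k, either some edge is red (a red K_2) or all edges are blue (a blue K_k). And K_{50} coloured all-blue has no blue K_51, so R(2, 51) > 50. Hence R(2, 51) = 51.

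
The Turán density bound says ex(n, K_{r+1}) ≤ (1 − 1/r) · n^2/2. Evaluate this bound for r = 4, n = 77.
Turán density bound = (3/4) · 77^2/2 = 17787/8 ≈ 2223.375

Turán's theorem: ex(n, K_{r+1}) is achieved by the complete r-partite Turán graph T(n, r) with parts as balanced as possible, and is at most (1 − 1/r) · n^2/2. For r = 4, n = 77: the density bound is (3/4) · 5929/2 = 17787/8 ≈ 2223.375. The integer-valued extremum is e(T(77, 4)) = 2223, which is strictly less than the density bound 17787/8 since 4 ∤ 77 (the parts of T(77, 4) cannot all be equal).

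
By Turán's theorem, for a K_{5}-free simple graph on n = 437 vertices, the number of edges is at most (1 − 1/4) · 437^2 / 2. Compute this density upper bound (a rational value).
Turán density bound = (3/4) · 437^2/2 = 572907/8 ≈ 71613.375

Turán's theorem: ex(n, K_{r+1}) is achieved by the complete r-partite Turán graph T(n, r) with parts as balanced as possible, and is at most (1 − 1/r) · n^2/2. For r = 4, n = 437: the density bound is (3/4) · 190969/2 = 572907/8 ≈ 71613.375. The integer-valued extremum is e(T(437, 4)) = 71613, which is strictly less than the density bound 572907/8 since 4 ∤ 437 (the parts of T(437, 4) cannot all be equal).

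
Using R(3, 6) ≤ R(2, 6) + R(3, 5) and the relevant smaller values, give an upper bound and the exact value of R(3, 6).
R(3, 6) ≤ R(2, 6) + R(3, 5) = 6 + 14 = 20; exact value R(3, 6) = 18.

The Erdős–Szekeres recurrence R(r, s) ≤ R(r−1, s) + R(r, s−1) applied to (r, s) = (3, 6) gives
  R(3, 6) ≤ R(2, 6) + R(3, 5) = 6 + 14 = 20.
(Recall R(2, k) = k and R is symmetric.) The recurrence is not tight here (it gives 20, but the exact value is R(3, 6) = 18); the tight upper bound requires a sharper argument than the simple recurrence, combined with a lower-bound construction on K_{17}.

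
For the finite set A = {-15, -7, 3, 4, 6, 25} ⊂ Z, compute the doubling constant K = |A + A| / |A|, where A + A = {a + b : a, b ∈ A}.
K = |A + A| / |A| = 20/6 = 10/3

Enumerate A + A = {a + b : a, b ∈ A}. With |A| = 6, there are |A|^2 = 36 ordered sum pairs; collecting distinct values, A + A = {-30, -22, -14, -12, -11, -9, -4, -3, -1, 6, 7, 8, 9, 10, 12, 18, 28, 29, 31, 50}, so |A + A| = 20. Thus K = 20/6 = 10/3. For comparison, the minimum possible |A + A| over all 6-element sets is 2·6 − 1 = 11 (so min K = 11/6), attained only by arithmetic progressions.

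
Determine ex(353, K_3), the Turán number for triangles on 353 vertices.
ex(353, K_3) = ⌊353^2/4⌋ = 31152

Mantel (1907): a triangle-free graph on n vertices has at most ⌊n^2/4⌋ edges, with equality for the complete bipartite graph K_{⌊n/2⌋, ⌈n/2⌉}. For n = 353: ⌊353^2/4⌋ = ⌊124609/4⌋ = 31152. The extremal graph is K_{176, 177}, which has 176·177 = 31152 edges.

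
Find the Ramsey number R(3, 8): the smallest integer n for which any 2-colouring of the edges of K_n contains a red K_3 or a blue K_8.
R(3, 8) = 28

Lower bound: an explicit 2-colouring of K_{27} (typically a Paley-type or other structured construction) avoids a red K_3 and a blue K_8, showing R(3, 8) > 27.
Upper bound: the simple Erdős–Szekeres recurrence only gives R(3, 8) ≤ 31; the tight bound R(3, 8) ≤ 28 requires a sharper case analysis (or computer search) of 2-colourings of K_{28}.
Hence R(3, 8) = 28.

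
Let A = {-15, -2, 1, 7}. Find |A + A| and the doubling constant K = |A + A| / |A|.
K = |A + A| / |A| = 10/4 = 5/2

Enumerate A + A = {a + b : a, b ∈ A}. With |A| = 4, there are |A|^2 = 16 ordered sum pairs; collecting distinct values, A + A = {-30, -17, -14, -8, -4, -1, 2, 5, 8, 14}, so |A + A| = 10. Thus K = 10/4 = 5/2. For comparison, the minimum possible |A + A| over all 4-element sets is 2·4 − 1 = 7 (so min K = 7/4), attained only by arithmetic progressions.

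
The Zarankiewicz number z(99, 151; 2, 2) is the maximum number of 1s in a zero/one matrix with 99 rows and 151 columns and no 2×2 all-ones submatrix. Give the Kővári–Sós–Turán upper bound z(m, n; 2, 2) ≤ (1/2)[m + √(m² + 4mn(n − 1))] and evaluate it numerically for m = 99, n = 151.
z(99, 151; 2, 2) ≤ (1/2)[99 + √(99² + 4·99·151·150)] = (1/2)[99 + √8979201] = 1547.7657

Kővári–Sós–Turán: let r_1, ..., r_99 be the row sums and z = Σ r_i the total number of 1s. Each pair of columns can share at most one row with both entries 1 (else a 2×2 all-ones block appears), so Σ_i C(r_i, 2) ≤ C(151, 2) = 11325. By convexity Σ_i C(r_i, 2) ≥ 99·C(z/99, 2) = z(z − 99)/(2·99), giving z² − 99z − 99·151·150 ≤ 0 and hence z ≤ (1/2)[99 + √(9801 + 4·2242350)] = (1/2)[99 + √8979201] ≈ (1/2)(99 + 2996.5315) = 1547.7657.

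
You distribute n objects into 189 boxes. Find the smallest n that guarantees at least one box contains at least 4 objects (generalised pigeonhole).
n = (4 − 1)·189 + 1 = 568

By the generalised pigeonhole principle, to guarantee some box contains ≥ r objects we need more than (r − 1) · k objects total. Threshold: n = (r − 1) · k + 1. With r = 4 and k = 189: n = 3 · 189 + 1 = 567 + 1 = 568. For n = 567 = 3 · 189, we can put exactly 3 objects in every box, avoiding 4 in any single one — so 568 is tight.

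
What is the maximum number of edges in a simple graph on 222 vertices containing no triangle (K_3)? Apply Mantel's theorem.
ex(222, K_3) = ⌊222^2/4⌋ = 12321

Mantel (1907): a triangle-free graph on n vertices has at most ⌊n^2/4⌋ edges, with equality for the complete bipartite graph K_{⌊n/2⌋, ⌈n/2⌉}. For n = 222: ⌊222^2/4⌋ = ⌊49284/4⌋ = 12321. The extremal graph is K_{111, 111}, which has 111·111 = 12321 edges.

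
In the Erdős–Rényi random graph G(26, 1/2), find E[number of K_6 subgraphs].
E[# K_6] = C(26, 6) · (1/2)^C(6, 2) = 230230 / 2^15 = 115115/16384 ≈ 7.026062

For each 6-subset S of vertices (there are C(26, 6) = 230230 such S), let X_S = 1 if S induces a K_6 (all C(6, 2) = 15 edges present). Then P(X_S = 1) = (1/2)^15 = 1/32768. By linearity of expectation, E[# K_6] = C(26, 6) · (1/2)^15 = 230230 / 32768 = 115115/16384 ≈ 7.026062.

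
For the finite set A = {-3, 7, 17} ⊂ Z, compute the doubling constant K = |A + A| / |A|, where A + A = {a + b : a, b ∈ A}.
K = |A + A| / |A| = 5/3

Enumerate A + A = {a + b : a, b ∈ A}. With |A| = 3, there are |A|^2 = 9 ordered sum pairs; collecting distinct values, A + A = {-6, 4, 14, 24, 34}, so |A + A| = 5. Thus K = 5/3. Here |A + A| = 2|A| − 1 = 5, the minimum possible — so K = 5/3 is minimal, which holds iff A is an arithmetic progression.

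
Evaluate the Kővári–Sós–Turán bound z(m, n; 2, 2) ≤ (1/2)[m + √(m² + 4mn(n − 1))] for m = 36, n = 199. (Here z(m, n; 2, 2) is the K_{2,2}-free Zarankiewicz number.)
z(36, 199; 2, 2) ≤ (1/2)[36 + √(36² + 4·36·199·198)] = (1/2)[36 + √5675184] = 1209.1322

Kővári–Sós–Turán: let r_1, ..., r_36 be the row sums and z = Σ r_i the total number of 1s. Each pair of columns can share at most one row with both entries 1 (else a 2×2 all-ones block appears), so Σ_i C(r_i, 2) ≤ C(199, 2) = 19701. By convexity Σ_i C(r_i, 2) ≥ 36·C(z/36, 2) = z(z − 36)/(2·36), giving z² − 36z − 36·199·198 ≤ 0 and hence z ≤ (1/2)[36 + √(1296 + 4·1418472)] = (1/2)[36 + √5675184] ≈ (1/2)(36 + 2382.2645) = 1209.1322.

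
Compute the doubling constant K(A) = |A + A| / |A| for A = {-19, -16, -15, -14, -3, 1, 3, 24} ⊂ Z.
K = |A + A| / |A| = 33/8

Enumerate A + A = {a + b : a, b ∈ A}. With |A| = 8, there are |A|^2 = 64 ordered sum pairs; collecting distinct values, A + A = {-38, -35, -34, -33, -32, -31, -30, -29, -28, -22, -19, -18, -17, -16, -15, -14, -13, -12, -11, -6, -2, 0, 2, 4, 5, 6, 8, 9, 10, 21, 25, 27, 48}, so |A + A| = 33. Thus K = 33/8. For comparison, the minimum possible |A + A| over all 8-element sets is 2·8 − 1 = 15 (so min K = 15/8), attained only by arithmetic progressions.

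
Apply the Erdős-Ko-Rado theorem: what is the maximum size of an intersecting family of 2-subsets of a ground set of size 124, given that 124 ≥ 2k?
max |F| = C(123, 1) = 123

The Erdős-Ko-Rado theorem states: for n ≥ 2k, an intersecting family of k-subsets of an n-element set has size at most C(n − 1, k − 1), with equality for 'star' families {A ⊆ [n] : |A| = k, i ∈ A} (fix an element i). For n = 124, k = 2: C(123, 1) = 123.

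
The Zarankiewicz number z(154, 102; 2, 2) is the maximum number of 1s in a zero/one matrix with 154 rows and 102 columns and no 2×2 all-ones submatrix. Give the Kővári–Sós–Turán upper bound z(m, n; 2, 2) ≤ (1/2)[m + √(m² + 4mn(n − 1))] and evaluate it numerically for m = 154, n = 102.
z(154, 102; 2, 2) ≤ (1/2)[154 + √(154² + 4·154·102·101)] = (1/2)[154 + √6369748] = 1338.918

Kővári–Sós–Turán: let r_1, ..., r_154 be the row sums and z = Σ r_i the total number of 1s. Each pair of columns can share at most one row with both entries 1 (else a 2×2 all-ones block appears), so Σ_i C(r_i, 2) ≤ C(102, 2) = 5151. By convexity Σ_i C(r_i, 2) ≥ 154·C(z/154, 2) = z(z − 154)/(2·154), giving z² − 154z − 154·102·101 ≤ 0 and hence z ≤ (1/2)[154 + √(23716 + 4·1586508)] = (1/2)[154 + √6369748] ≈ (1/2)(154 + 2523.836) = 1338.918.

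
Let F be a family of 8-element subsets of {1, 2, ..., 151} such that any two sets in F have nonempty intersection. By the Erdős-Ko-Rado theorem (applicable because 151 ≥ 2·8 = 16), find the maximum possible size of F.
max |F| = C(150, 7) = 294109729200

Erdős-Ko-Rado (1961): when n ≥ 2k, max |F| = C(n−1, k−1). The bound is attained by the star {A : i ∈ A} for any fixed i ∈ [n]. Here C(151−1, 8−1) = C(150, 7) = 294109729200.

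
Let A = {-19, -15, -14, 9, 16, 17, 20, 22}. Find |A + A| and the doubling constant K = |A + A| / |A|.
K = |A + A| / |A| = 33/8

Enumerate A + A = {a + b : a, b ∈ A}. With |A| = 8, there are |A|^2 = 64 ordered sum pairs; collecting distinct values, A + A = {-38, -34, -33, -30, -29, -28, -10, -6, -5, -3, -2, 1, 2, 3, 5, 6, 7, 8, 18, 25, 26, 29, 31, 32, 33, 34, 36, 37, 38, 39, 40, 42, 44}, so |A + A| = 33. Thus K = 33/8. For comparison, the minimum possible |A + A| over all 8-element sets is 2·8 − 1 = 15 (so min K = 15/8), attained only by arithmetic progressions.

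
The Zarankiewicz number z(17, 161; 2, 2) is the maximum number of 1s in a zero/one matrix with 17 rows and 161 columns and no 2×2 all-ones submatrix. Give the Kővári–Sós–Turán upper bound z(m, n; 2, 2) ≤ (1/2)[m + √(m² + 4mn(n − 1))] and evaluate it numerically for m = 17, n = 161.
z(17, 161; 2, 2) ≤ (1/2)[17 + √(17² + 4·17·161·160)] = (1/2)[17 + √1751969] = 670.3098

Kővári–Sós–Turán: let r_1, ..., r_17 be the row sums and z = Σ r_i the total number of 1s. Each pair of columns can share at most one row with both entries 1 (else a 2×2 all-ones block appears), so Σ_i C(r_i, 2) ≤ C(161, 2) = 12880. By convexity Σ_i C(r_i, 2) ≥ 17·C(z/17, 2) = z(z − 17)/(2·17), giving z² − 17z − 17·161·160 ≤ 0 and hence z ≤ (1/2)[17 + √(289 + 4·437920)] = (1/2)[17 + √1751969] ≈ (1/2)(17 + 1323.6197) = 670.3098.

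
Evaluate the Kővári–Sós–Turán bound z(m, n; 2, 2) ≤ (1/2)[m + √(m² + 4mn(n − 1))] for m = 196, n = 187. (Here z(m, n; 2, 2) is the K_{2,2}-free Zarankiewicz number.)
z(196, 187; 2, 2) ≤ (1/2)[196 + √(196² + 4·196·187·186)] = (1/2)[196 + √27307504] = 2710.8291

Kővári–Sós–Turán: let r_1, ..., r_196 be the row sums and z = Σ r_i the total number of 1s. Each pair of columns can share at most one row with both entries 1 (else a 2×2 all-ones block appears), so Σ_i C(r_i, 2) ≤ C(187, 2) = 17391. By convexity Σ_i C(r_i, 2) ≥ 196·C(z/196, 2) = z(z − 196)/(2·196), giving z² − 196z − 196·187·186 ≤ 0 and hence z ≤ (1/2)[196 + √(38416 + 4·6817272)] = (1/2)[196 + √27307504] ≈ (1/2)(196 + 5225.6582) = 2710.8291.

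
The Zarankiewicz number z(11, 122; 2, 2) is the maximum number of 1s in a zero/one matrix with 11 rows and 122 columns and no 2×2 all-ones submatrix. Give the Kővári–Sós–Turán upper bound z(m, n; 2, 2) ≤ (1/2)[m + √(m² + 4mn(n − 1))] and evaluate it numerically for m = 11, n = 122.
z(11, 122; 2, 2) ≤ (1/2)[11 + √(11² + 4·11·122·121)] = (1/2)[11 + √649649] = 408.504

Kővári–Sós–Turán: let r_1, ..., r_11 be the row sums and z = Σ r_i the total number of 1s. Each pair of columns can share at most one row with both entries 1 (else a 2×2 all-ones block appears), so Σ_i C(r_i, 2) ≤ C(122, 2) = 7381. By convexity Σ_i C(r_i, 2) ≥ 11·C(z/11, 2) = z(z − 11)/(2·11), giving z² − 11z − 11·122·121 ≤ 0 and hence z ≤ (1/2)[11 + √(121 + 4·162382)] = (1/2)[11 + √649649] ≈ (1/2)(11 + 806.0081) = 408.504.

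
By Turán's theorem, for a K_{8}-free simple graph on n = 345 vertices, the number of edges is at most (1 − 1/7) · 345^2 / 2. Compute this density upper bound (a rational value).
Turán density bound = (6/7) · 345^2/2 = 357075/7 ≈ 51010.7143

Turán's theorem: ex(n, K_{r+1}) is achieved by the complete r-partite Turán graph T(n, r) with parts as balanced as possible, and is at most (1 − 1/r) · n^2/2. For r = 7, n = 345: the density bound is (6/7) · 119025/2 = 357075/7 ≈ 51010.7143. The integer-valued extremum is e(T(345, 7)) = 51010, which is strictly less than the density bound 357075/7 since 7 ∤ 345 (the parts of T(345, 7) cannot all be equal).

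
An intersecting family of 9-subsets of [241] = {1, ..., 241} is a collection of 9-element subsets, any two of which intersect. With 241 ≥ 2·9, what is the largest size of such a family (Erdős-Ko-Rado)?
max |F| = C(240, 8) = 242641770336810

Erdős-Ko-Rado (1961): when n ≥ 2k, max |F| = C(n−1, k−1). The bound is attained by the star {A : i ∈ A} for any fixed i ∈ [n]. Here C(241−1, 9−1) = C(240, 8) = 242641770336810.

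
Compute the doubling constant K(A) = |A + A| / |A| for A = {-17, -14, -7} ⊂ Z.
K = |A + A| / |A| = 6/3 = 2

Enumerate A + A = {a + b : a, b ∈ A}. With |A| = 3, there are |A|^2 = 9 ordered sum pairs; collecting distinct values, A + A = {-34, -31, -28, -24, -21, -14}, so |A + A| = 6. Thus K = 6/3 = 2. For comparison, the minimum possible |A + A| over all 3-element sets is 2·3 − 1 = 5 (so min K = 5/3), attained only by arithmetic progressions.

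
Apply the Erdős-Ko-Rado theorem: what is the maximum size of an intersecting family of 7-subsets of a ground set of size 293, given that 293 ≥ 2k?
max |F| = C(292, 6) = 817548581136

The Erdős-Ko-Rado theorem states: for n ≥ 2k, an intersecting family of k-subsets of an n-element set has size at most C(n − 1, k − 1), with equality for 'star' families {A ⊆ [n] : |A| = k, i ∈ A} (fix an element i). For n = 293, k = 7: C(292, 6) = 817548581136.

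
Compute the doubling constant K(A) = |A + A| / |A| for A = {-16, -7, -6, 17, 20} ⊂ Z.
K = |A + A| / |A| = 15/5 = 3

Enumerate A + A = {a + b : a, b ∈ A}. With |A| = 5, there are |A|^2 = 25 ordered sum pairs; collecting distinct values, A + A = {-32, -23, -22, -14, -13, -12, 1, 4, 10, 11, 13, 14, 34, 37, 40}, so |A + A| = 15. Thus K = 15/5 = 3. For comparison, the minimum possible |A + A| over all 5-element sets is 2·5 − 1 = 9 (so min K = 9/5), attained only by arithmetic progressions.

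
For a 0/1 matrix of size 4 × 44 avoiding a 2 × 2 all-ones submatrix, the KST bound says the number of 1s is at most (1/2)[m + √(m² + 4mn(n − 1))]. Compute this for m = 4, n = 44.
z(4, 44; 2, 2) ≤ (1/2)[4 + √(4² + 4·4·44·43)] = (1/2)[4 + √30288] = 89.0172

Kővári–Sós–Turán: let r_1, ..., r_4 be the row sums and z = Σ r_i the total number of 1s. Each pair of columns can share at most one row with both entries 1 (else a 2×2 all-ones block appears), so Σ_i C(r_i, 2) ≤ C(44, 2) = 946. By convexity Σ_i C(r_i, 2) ≥ 4·C(z/4, 2) = z(z − 4)/(2·4), giving z² − 4z − 4·44·43 ≤ 0 and hence z ≤ (1/2)[4 + √(16 + 4·7568)] = (1/2)[4 + √30288] ≈ (1/2)(4 + 174.0345) = 89.0172.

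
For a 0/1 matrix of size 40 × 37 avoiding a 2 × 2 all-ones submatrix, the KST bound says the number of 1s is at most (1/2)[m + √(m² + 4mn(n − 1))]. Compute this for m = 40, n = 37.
z(40, 37; 2, 2) ≤ (1/2)[40 + √(40² + 4·40·37·36)] = (1/2)[40 + √214720] = 251.6894

Kővári–Sós–Turán: let r_1, ..., r_40 be the row sums and z = Σ r_i the total number of 1s. Each pair of columns can share at most one row with both entries 1 (else a 2×2 all-ones block appears), so Σ_i C(r_i, 2) ≤ C(37, 2) = 666. By convexity Σ_i C(r_i, 2) ≥ 40·C(z/40, 2) = z(z − 40)/(2·40), giving z² − 40z − 40·37·36 ≤ 0 and hence z ≤ (1/2)[40 + √(1600 + 4·53280)] = (1/2)[40 + √214720] ≈ (1/2)(40 + 463.3789) = 251.6894.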